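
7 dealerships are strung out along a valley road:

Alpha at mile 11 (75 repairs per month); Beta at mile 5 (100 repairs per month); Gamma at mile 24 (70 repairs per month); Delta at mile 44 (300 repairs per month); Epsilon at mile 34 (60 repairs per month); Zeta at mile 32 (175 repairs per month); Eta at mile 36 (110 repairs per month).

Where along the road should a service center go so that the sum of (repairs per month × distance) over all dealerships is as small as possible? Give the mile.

For a sum of weighted absolute distances on a line, the optimum is the weighted median (not the mean). Total weight W = 890; half-weight = 445.
Sort by position and accumulate weight:
  mile 5 (Beta, w=100) → cum 100
  mile 11 (Alpha, w=75) → cum 175
  mile 24 (Gamma, w=70) → cum 245
  mile 32 (Zeta, w=175) → cum 420
  mile 34 (Epsilon, w=60) → cum 480  ≥ 445 → median here
  mile 36 (Eta, w=110) → cum 590
  mile 44 (Delta, w=300) → cum 890
Optimal location: mile 34.

x = 34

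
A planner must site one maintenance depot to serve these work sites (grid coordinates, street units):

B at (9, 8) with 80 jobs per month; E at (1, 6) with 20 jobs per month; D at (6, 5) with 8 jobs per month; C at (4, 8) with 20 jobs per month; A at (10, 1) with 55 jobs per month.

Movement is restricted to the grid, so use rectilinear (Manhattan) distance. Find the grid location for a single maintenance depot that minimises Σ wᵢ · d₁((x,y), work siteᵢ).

Manhattan distance separates: Σwᵢ(|x−xᵢ|+|y−yᵢ|) = Σwᵢ|x−xᵢ| + Σwᵢ|y−yᵢ|, so x and y are optimised independently as 1-D weighted medians.
Total weight W = 183; half = 91.5.
x-coordinate, sorted with cumulative weight:
  x=1 (E, w=20) cum 20
  x=4 (C, w=20) cum 40
  x=6 (D, w=8) cum 48
  x=9 (B, w=80) cum 128  ← median
  x=10 (A, w=55) cum 183
⇒ x* = 9
y-coordinate, sorted with cumulative weight:
  y=1 (A, w=55) cum 55
  y=5 (D, w=8) cum 63
  y=6 (E, w=20) cum 83
  y=8 (B, w=80) cum 163  ← median
  y=8 (C, w=20) cum 183
⇒ y* = 8

(9, 8)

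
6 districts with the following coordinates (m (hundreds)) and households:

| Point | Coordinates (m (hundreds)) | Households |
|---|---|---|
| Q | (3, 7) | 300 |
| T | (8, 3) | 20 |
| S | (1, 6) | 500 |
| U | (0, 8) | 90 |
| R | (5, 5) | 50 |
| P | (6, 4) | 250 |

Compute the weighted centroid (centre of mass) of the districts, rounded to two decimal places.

The minimiser of Σwᵢ‖p−pᵢ‖² is the weighted centroid p* = (Σwᵢpᵢ)/(Σwᵢ).
Σwᵢ = 1210.
Σwᵢxᵢ = 300·3 + 20·8 + 500·1 + 90·0 + 50·5 + 250·6 = 3310.
Σwᵢyᵢ = 300·7 + 20·3 + 500·6 + 90·8 + 50·5 + 250·4 = 7130.
x* = 3310/1210 = 2.74, y* = 7130/1210 = 5.89.

(2.74, 5.89)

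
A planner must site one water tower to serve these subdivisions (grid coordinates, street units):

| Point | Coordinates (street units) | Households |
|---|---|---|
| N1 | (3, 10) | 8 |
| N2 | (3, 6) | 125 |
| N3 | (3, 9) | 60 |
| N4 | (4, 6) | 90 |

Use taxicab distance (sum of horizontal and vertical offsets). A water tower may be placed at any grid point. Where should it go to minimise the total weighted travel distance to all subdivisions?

(3, 6)

Manhattan distance separates: Σwᵢ(|x−xᵢ|+|y−yᵢ|) = Σwᵢ|x−xᵢ| + Σwᵢ|y−yᵢ|, so x and y are optimised independently as 1-D weighted medians.
Total weight W = 283; half = 141.5.
x-coordinate, sorted with cumulative weight:
  x=3 (N1, w=8) cum 8
  x=3 (N2, w=125) cum 133
  x=3 (N3, w=60) cum 193  ← median
  x=4 (N4, w=90) cum 283
⇒ x* = 3
y-coordinate, sorted with cumulative weight:
  y=6 (N2, w=125) cum 125
  y=6 (N4, w=90) cum 215  ← median
  y=9 (N3, w=60) cum 275
  y=10 (N1, w=8) cum 283
⇒ y* = 6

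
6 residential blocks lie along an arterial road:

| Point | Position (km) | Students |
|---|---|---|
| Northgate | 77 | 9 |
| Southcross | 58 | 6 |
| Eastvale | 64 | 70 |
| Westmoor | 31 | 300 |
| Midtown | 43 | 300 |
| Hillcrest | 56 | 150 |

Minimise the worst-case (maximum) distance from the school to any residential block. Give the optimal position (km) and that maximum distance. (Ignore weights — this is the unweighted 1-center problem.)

location 54, max distance 23

The 1-center on a line is the midpoint of the two extreme points: leftmost at 31, rightmost at 77.
Optimal location = (31 + 77)/2 = 54; maximum distance = (77 − 31)/2 = 23.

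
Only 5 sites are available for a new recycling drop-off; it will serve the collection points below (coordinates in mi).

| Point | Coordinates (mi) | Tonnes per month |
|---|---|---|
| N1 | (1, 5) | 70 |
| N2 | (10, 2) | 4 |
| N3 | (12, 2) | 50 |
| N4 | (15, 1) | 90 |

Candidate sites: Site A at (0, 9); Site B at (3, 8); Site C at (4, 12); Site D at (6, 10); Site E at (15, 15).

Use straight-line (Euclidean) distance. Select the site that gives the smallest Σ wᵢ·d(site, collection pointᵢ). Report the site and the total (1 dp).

Total weighted distance at each candidate:
  Site A (0, 9): total = 2562.1
  Site B (3, 8): total = 2080.4
  Site C (4, 12): total = 2620.1
  Site D (6, 10): total = 2176.3
  Site E (15, 15): total = 3187.1
Minimum is at Site B with total 2080.4 mi.

Site B, total 2080.4 mi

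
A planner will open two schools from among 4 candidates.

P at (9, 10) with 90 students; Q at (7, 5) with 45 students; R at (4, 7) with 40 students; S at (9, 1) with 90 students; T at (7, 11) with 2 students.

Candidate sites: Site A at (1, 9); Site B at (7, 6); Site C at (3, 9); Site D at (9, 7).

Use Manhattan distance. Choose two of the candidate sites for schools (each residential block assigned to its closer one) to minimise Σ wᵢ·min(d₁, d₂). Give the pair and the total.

{Site B, Site D}, total 1025

Evaluate every pair (each demand assigned to the nearer of the two):
  {Site B, Site D}: total = 1025
  {Site C, Site D}: total = 1122
  {Site A, Site D}: total = 1202
  {Site B, Site C}: total = 1345
  {Site A, Site B}: total = 1385
  {Site A, Site C}: total = 2382
Best pair: {Site B, Site D} with total 1025.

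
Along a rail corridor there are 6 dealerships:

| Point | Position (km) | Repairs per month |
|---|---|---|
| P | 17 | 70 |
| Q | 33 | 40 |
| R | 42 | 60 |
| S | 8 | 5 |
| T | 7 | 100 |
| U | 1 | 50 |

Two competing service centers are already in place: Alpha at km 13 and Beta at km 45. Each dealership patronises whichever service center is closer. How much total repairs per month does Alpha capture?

225

The indifferent point is the midpoint (13+45)/2 = 29; dealerships left of it (closer to Alpha at 13) go to Alpha, those right go to Beta.
  U at 1 (w=50) → Alpha
  T at 7 (w=100) → Alpha
  S at 8 (w=5) → Alpha
  P at 17 (w=70) → Alpha
  Q at 33 (w=40) → Beta
  R at 42 (w=60) → Beta
Alpha captures 225; Beta captures 100.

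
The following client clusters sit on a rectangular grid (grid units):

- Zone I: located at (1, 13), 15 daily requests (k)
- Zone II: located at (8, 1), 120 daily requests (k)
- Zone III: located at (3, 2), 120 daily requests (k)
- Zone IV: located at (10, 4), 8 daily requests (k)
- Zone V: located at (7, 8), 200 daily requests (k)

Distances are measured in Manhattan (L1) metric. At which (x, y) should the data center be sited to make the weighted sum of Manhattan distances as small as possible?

(7, 2)

Manhattan distance separates: Σwᵢ(|x−xᵢ|+|y−yᵢ|) = Σwᵢ|x−xᵢ| + Σwᵢ|y−yᵢ|, so x and y are optimised independently as 1-D weighted medians.
Total weight W = 463; half = 231.5.
x-coordinate, sorted with cumulative weight:
  x=1 (Zone I, w=15) cum 15
  x=3 (Zone III, w=120) cum 135
  x=7 (Zone V, w=200) cum 335  ← median
  x=8 (Zone II, w=120) cum 455
  x=10 (Zone IV, w=8) cum 463
⇒ x* = 7
y-coordinate, sorted with cumulative weight:
  y=1 (Zone II, w=120) cum 120
  y=2 (Zone III, w=120) cum 240  ← median
  y=4 (Zone IV, w=8) cum 248
  y=8 (Zone V, w=200) cum 448
  y=13 (Zone I, w=15) cum 463
⇒ y* = 2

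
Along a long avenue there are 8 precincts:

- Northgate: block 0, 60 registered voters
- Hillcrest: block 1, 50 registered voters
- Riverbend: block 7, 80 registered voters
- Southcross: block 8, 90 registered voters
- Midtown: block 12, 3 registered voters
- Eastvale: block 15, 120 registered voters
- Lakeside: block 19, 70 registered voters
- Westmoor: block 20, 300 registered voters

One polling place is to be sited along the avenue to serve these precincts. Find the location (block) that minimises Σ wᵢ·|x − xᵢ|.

For a sum of weighted absolute distances on a line, the optimum is the weighted median (not the mean). Total weight W = 773; half-weight = 386.5.
Sort by position and accumulate weight:
  block 0 (Northgate, w=60) → cum 60
  block 1 (Hillcrest, w=50) → cum 110
  block 7 (Riverbend, w=80) → cum 190
  block 8 (Southcross, w=90) → cum 280
  block 12 (Midtown, w=3) → cum 283
  block 15 (Eastvale, w=120) → cum 403  ≥ 386.5 → median here
  block 19 (Lakeside, w=70) → cum 473
  block 20 (Westmoor, w=300) → cum 773
Optimal location: block 15.

x = 15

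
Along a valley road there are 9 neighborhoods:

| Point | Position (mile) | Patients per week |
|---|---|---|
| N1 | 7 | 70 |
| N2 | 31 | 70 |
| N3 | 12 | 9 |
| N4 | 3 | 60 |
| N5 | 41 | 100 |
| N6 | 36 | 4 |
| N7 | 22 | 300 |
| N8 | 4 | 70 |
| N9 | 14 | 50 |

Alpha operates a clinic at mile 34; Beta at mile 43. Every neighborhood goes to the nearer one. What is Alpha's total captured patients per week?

The indifferent point is the midpoint (34+43)/2 = 38.5; neighborhoods left of it (closer to Alpha at 34) go to Alpha, those right go to Beta.
  N4 at 3 (w=60) → Alpha
  N8 at 4 (w=70) → Alpha
  N1 at 7 (w=70) → Alpha
  N3 at 12 (w=9) → Alpha
  N9 at 14 (w=50) → Alpha
  N7 at 22 (w=300) → Alpha
  N2 at 31 (w=70) → Alpha
  N6 at 36 (w=4) → Alpha
  N5 at 41 (w=100) → Beta
Alpha captures 633; Beta captures 100.

633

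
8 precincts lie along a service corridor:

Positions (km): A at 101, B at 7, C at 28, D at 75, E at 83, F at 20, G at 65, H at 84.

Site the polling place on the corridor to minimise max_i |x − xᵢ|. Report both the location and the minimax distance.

The 1-center on a line is the midpoint of the two extreme points: leftmost at 7, rightmost at 101.
Optimal location = (7 + 101)/2 = 54; maximum distance = (101 − 7)/2 = 47.

location 54, max distance 47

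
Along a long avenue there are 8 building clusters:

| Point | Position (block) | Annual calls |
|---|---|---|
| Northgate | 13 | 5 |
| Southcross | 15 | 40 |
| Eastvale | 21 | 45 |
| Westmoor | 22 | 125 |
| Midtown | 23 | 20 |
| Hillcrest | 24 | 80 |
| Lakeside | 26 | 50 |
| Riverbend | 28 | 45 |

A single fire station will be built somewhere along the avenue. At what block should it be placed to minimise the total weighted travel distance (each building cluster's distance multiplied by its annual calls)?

x = 22

For a sum of weighted absolute distances on a line, the optimum is the weighted median (not the mean). Total weight W = 410; half-weight = 205.
Sort by position and accumulate weight:
  block 13 (Northgate, w=5) → cum 5
  block 15 (Southcross, w=40) → cum 45
  block 21 (Eastvale, w=45) → cum 90
  block 22 (Westmoor, w=125) → cum 215  ≥ 205 → median here
  block 23 (Midtown, w=20) → cum 235
  block 24 (Hillcrest, w=80) → cum 315
  block 26 (Lakeside, w=50) → cum 365
  block 28 (Riverbend, w=45) → cum 410
Optimal location: block 22.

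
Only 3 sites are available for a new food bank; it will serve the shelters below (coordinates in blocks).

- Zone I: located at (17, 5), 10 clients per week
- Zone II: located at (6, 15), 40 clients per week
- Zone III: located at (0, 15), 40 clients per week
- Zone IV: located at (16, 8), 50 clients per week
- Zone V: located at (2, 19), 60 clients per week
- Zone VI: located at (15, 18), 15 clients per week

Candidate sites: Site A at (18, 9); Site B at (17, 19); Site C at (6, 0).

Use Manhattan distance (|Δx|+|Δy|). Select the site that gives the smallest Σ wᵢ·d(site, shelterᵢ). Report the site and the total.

Site B, total 3125 blocks

Total weighted distance at each candidate:
  Site A (18, 9): total = 3620
  Site B (17, 19): total = 3125
  Site C (6, 0): total = 4285
Minimum is at Site B with total 3125 blocks.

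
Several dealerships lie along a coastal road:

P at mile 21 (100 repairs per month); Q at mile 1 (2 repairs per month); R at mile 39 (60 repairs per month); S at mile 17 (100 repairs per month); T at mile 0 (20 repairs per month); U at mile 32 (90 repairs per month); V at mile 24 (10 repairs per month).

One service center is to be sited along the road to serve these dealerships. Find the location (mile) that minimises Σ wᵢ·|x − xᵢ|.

x = 21

For a sum of weighted absolute distances on a line, the optimum is the weighted median (not the mean). Total weight W = 382; half-weight = 191.
Sort by position and accumulate weight:
  mile 0 (T, w=20) → cum 20
  mile 1 (Q, w=2) → cum 22
  mile 17 (S, w=100) → cum 122
  mile 21 (P, w=100) → cum 222  ≥ 191 → median here
  mile 24 (V, w=10) → cum 232
  mile 32 (U, w=90) → cum 322
  mile 39 (R, w=60) → cum 382
Optimal location: mile 21.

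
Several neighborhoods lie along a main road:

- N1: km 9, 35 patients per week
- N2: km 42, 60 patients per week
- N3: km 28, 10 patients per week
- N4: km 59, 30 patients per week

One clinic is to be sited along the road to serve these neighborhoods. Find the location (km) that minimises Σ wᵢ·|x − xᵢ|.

x = 42

For a sum of weighted absolute distances on a line, the optimum is the weighted median (not the mean). Total weight W = 135; half-weight = 67.5.
Sort by position and accumulate weight:
  km 9 (N1, w=35) → cum 35
  km 28 (N3, w=10) → cum 45
  km 42 (N2, w=60) → cum 105  ≥ 67.5 → median here
  km 59 (N4, w=30) → cum 135
Optimal location: km 42.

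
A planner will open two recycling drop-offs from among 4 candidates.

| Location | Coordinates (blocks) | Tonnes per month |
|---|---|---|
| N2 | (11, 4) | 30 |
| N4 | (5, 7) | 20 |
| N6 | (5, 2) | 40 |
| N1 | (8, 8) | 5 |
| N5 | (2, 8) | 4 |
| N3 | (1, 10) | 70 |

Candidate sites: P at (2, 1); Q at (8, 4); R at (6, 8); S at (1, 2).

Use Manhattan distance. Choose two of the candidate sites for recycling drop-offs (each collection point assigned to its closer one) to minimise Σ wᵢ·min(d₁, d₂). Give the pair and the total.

{Q, R}, total 846

Evaluate every pair (each demand assigned to the nearer of the two):
  {Q, R}: total = 846
  {Q, S}: total = 978
  {P, R}: total = 986
  {R, S}: total = 986
  {P, Q}: total = 1118
  {P, S}: total = 1353
Best pair: {Q, R} with total 846.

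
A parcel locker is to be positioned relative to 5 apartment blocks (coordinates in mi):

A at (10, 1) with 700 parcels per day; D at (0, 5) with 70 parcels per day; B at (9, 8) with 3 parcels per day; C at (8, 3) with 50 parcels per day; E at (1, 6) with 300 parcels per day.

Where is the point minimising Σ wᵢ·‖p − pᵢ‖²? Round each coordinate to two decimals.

The minimiser of Σwᵢ‖p−pᵢ‖² is the weighted centroid p* = (Σwᵢpᵢ)/(Σwᵢ).
Σwᵢ = 1123.
Σwᵢxᵢ = 700·10 + 70·0 + 3·9 + 50·8 + 300·1 = 7727.
Σwᵢyᵢ = 700·1 + 70·5 + 3·8 + 50·3 + 300·6 = 3024.
x* = 7727/1123 = 6.88, y* = 3024/1123 = 2.69.

(6.88, 2.69)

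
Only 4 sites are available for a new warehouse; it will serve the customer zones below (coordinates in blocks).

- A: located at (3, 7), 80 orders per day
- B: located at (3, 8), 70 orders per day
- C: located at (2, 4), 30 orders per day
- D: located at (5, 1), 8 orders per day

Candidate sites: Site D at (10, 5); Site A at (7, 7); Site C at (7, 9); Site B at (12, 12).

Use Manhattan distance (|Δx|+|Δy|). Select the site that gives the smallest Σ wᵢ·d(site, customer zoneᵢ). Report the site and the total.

Total weighted distance at each candidate:
  Site D (10, 5): total = 1762
  Site A (7, 7): total = 974
  Site C (7, 9): total = 1210
  Site B (12, 12): total = 2714
Minimum is at Site A with total 974 blocks.

Site A, total 974 blocks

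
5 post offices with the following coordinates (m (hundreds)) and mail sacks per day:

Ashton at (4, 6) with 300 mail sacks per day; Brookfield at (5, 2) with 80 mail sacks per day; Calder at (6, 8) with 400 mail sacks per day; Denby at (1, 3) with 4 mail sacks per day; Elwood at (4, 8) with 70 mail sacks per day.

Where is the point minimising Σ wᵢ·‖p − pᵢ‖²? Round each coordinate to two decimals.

(5.02, 6.71)

The minimiser of Σwᵢ‖p−pᵢ‖² is the weighted centroid p* = (Σwᵢpᵢ)/(Σwᵢ).
Σwᵢ = 854.
Σwᵢxᵢ = 300·4 + 80·5 + 400·6 + 4·1 + 70·4 = 4284.
Σwᵢyᵢ = 300·6 + 80·2 + 400·8 + 4·3 + 70·8 = 5732.
x* = 4284/854 = 5.02, y* = 5732/854 = 6.71.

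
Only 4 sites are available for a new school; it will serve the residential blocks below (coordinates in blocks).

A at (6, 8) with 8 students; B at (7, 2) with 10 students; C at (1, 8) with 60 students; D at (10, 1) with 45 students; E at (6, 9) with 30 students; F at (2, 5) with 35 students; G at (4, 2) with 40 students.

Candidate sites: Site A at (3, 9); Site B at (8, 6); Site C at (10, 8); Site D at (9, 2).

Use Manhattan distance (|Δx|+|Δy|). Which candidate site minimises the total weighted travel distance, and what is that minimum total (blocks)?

Site A, total 1582 blocks

Total weighted distance at each candidate:
  Site A (3, 9): total = 1582
  Site B (8, 6): total = 1652
  Site C (10, 8): total = 1992
  Site D (9, 2): total = 1872
Minimum is at Site A with total 1582 blocks.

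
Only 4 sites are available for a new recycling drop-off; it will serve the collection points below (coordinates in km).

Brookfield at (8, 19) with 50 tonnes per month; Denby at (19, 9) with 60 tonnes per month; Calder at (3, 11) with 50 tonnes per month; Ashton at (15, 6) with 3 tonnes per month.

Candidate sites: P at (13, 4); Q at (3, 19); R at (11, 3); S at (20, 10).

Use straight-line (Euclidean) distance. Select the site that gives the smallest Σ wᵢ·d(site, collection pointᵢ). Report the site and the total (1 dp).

Total weighted distance at each candidate:
  P (13, 4): total = 1878.0
  Q (3, 19): total = 1835.2
  R (11, 3): total = 1994.6
  S (20, 10): total = 1705.5
Minimum is at S with total 1705.5 km.

S, total 1705.5 km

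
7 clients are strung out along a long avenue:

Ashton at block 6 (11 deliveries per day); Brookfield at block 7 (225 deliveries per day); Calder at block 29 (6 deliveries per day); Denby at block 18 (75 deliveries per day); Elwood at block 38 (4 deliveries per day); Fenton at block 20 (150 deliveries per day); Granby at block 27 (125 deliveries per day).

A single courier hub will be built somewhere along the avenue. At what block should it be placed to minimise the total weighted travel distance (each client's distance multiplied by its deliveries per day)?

x = 18

For a sum of weighted absolute distances on a line, the optimum is the weighted median (not the mean). Total weight W = 596; half-weight = 298.
Sort by position and accumulate weight:
  block 6 (Ashton, w=11) → cum 11
  block 7 (Brookfield, w=225) → cum 236
  block 18 (Denby, w=75) → cum 311  ≥ 298 → median here
  block 20 (Fenton, w=150) → cum 461
  block 27 (Granby, w=125) → cum 586
  block 29 (Calder, w=6) → cum 592
  block 38 (Elwood, w=4) → cum 596
Optimal location: block 18.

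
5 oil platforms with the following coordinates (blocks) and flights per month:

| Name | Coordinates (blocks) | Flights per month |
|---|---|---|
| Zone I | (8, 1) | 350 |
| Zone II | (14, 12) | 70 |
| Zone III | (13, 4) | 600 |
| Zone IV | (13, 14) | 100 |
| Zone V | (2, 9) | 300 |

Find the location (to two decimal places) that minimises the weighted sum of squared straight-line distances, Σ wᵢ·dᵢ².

The minimiser of Σwᵢ‖p−pᵢ‖² is the weighted centroid p* = (Σwᵢpᵢ)/(Σwᵢ).
Σwᵢ = 1420.
Σwᵢxᵢ = 350·8 + 70·14 + 600·13 + 100·13 + 300·2 = 13480.
Σwᵢyᵢ = 350·1 + 70·12 + 600·4 + 100·14 + 300·9 = 7690.
x* = 13480/1420 = 9.49, y* = 7690/1420 = 5.42.

(9.49, 5.42)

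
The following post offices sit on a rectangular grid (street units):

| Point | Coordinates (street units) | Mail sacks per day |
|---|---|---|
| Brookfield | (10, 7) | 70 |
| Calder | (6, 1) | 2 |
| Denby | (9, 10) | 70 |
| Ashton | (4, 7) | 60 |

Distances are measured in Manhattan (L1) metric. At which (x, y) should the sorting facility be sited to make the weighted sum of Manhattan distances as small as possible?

(9, 7)

Manhattan distance separates: Σwᵢ(|x−xᵢ|+|y−yᵢ|) = Σwᵢ|x−xᵢ| + Σwᵢ|y−yᵢ|, so x and y are optimised independently as 1-D weighted medians.
Total weight W = 202; half = 101.
x-coordinate, sorted with cumulative weight:
  x=4 (Ashton, w=60) cum 60
  x=6 (Calder, w=2) cum 62
  x=9 (Denby, w=70) cum 132  ← median
  x=10 (Brookfield, w=70) cum 202
⇒ x* = 9
y-coordinate, sorted with cumulative weight:
  y=1 (Calder, w=2) cum 2
  y=7 (Brookfield, w=70) cum 72
  y=7 (Ashton, w=60) cum 132  ← median
  y=10 (Denby, w=70) cum 202
⇒ y* = 7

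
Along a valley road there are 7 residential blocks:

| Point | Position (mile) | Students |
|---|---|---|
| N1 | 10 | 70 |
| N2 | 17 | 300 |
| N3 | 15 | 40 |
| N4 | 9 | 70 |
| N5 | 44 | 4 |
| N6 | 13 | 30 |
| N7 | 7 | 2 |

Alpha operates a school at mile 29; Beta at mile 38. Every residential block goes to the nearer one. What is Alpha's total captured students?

The indifferent point is the midpoint (29+38)/2 = 33.5; residential blocks left of it (closer to Alpha at 29) go to Alpha, those right go to Beta.
  N7 at 7 (w=2) → Alpha
  N4 at 9 (w=70) → Alpha
  N1 at 10 (w=70) → Alpha
  N6 at 13 (w=30) → Alpha
  N3 at 15 (w=40) → Alpha
  N2 at 17 (w=300) → Alpha
  N5 at 44 (w=4) → Beta
Alpha captures 512; Beta captures 4.

512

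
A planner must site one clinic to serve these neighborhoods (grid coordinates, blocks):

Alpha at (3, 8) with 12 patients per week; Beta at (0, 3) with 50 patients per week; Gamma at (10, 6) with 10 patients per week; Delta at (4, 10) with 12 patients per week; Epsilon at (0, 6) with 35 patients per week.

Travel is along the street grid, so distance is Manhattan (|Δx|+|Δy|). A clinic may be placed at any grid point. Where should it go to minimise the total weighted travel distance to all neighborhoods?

Manhattan distance separates: Σwᵢ(|x−xᵢ|+|y−yᵢ|) = Σwᵢ|x−xᵢ| + Σwᵢ|y−yᵢ|, so x and y are optimised independently as 1-D weighted medians.
Total weight W = 119; half = 59.5.
x-coordinate, sorted with cumulative weight:
  x=0 (Beta, w=50) cum 50
  x=0 (Epsilon, w=35) cum 85  ← median
  x=3 (Alpha, w=12) cum 97
  x=4 (Delta, w=12) cum 109
  x=10 (Gamma, w=10) cum 119
⇒ x* = 0
y-coordinate, sorted with cumulative weight:
  y=3 (Beta, w=50) cum 50
  y=6 (Gamma, w=10) cum 60  ← median
  y=6 (Epsilon, w=35) cum 95
  y=8 (Alpha, w=12) cum 107
  y=10 (Delta, w=12) cum 119
⇒ y* = 6

(0, 6)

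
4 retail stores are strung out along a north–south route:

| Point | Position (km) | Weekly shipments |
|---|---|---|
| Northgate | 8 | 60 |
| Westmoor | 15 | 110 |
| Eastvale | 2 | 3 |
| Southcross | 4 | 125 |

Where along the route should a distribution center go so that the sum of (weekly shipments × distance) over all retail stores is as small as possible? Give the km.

For a sum of weighted absolute distances on a line, the optimum is the weighted median (not the mean). Total weight W = 298; half-weight = 149.
Sort by position and accumulate weight:
  km 2 (Eastvale, w=3) → cum 3
  km 4 (Southcross, w=125) → cum 128
  km 8 (Northgate, w=60) → cum 188  ≥ 149 → median here
  km 15 (Westmoor, w=110) → cum 298
Optimal location: km 8.

x = 8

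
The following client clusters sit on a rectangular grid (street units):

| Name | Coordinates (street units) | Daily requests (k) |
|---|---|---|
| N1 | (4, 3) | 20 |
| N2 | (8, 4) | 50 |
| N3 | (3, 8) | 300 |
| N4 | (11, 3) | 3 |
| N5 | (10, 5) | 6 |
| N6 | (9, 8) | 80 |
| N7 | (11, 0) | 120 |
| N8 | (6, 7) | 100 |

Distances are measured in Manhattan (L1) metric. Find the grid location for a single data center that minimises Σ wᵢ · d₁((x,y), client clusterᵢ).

Manhattan distance separates: Σwᵢ(|x−xᵢ|+|y−yᵢ|) = Σwᵢ|x−xᵢ| + Σwᵢ|y−yᵢ|, so x and y are optimised independently as 1-D weighted medians.
Total weight W = 679; half = 339.5.
x-coordinate, sorted with cumulative weight:
  x=3 (N3, w=300) cum 300
  x=4 (N1, w=20) cum 320
  x=6 (N8, w=100) cum 420  ← median
  x=8 (N2, w=50) cum 470
  x=9 (N6, w=80) cum 550
  x=10 (N5, w=6) cum 556
  x=11 (N4, w=3) cum 559
  x=11 (N7, w=120) cum 679
⇒ x* = 6
y-coordinate, sorted with cumulative weight:
  y=0 (N7, w=120) cum 120
  y=3 (N1, w=20) cum 140
  y=3 (N4, w=3) cum 143
  y=4 (N2, w=50) cum 193
  y=5 (N5, w=6) cum 199
  y=7 (N8, w=100) cum 299
  y=8 (N3, w=300) cum 599  ← median
  y=8 (N6, w=80) cum 679
⇒ y* = 8

(6, 8)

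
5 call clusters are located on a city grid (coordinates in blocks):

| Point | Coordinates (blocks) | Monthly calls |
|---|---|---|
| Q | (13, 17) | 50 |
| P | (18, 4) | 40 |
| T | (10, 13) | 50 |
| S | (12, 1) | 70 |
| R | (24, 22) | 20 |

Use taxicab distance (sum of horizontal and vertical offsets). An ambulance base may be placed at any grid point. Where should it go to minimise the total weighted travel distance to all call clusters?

(12, 13)

Manhattan distance separates: Σwᵢ(|x−xᵢ|+|y−yᵢ|) = Σwᵢ|x−xᵢ| + Σwᵢ|y−yᵢ|, so x and y are optimised independently as 1-D weighted medians.
Total weight W = 230; half = 115.
x-coordinate, sorted with cumulative weight:
  x=10 (T, w=50) cum 50
  x=12 (S, w=70) cum 120  ← median
  x=13 (Q, w=50) cum 170
  x=18 (P, w=40) cum 210
  x=24 (R, w=20) cum 230
⇒ x* = 12
y-coordinate, sorted with cumulative weight:
  y=1 (S, w=70) cum 70
  y=4 (P, w=40) cum 110
  y=13 (T, w=50) cum 160  ← median
  y=17 (Q, w=50) cum 210
  y=22 (R, w=20) cum 230
⇒ y* = 13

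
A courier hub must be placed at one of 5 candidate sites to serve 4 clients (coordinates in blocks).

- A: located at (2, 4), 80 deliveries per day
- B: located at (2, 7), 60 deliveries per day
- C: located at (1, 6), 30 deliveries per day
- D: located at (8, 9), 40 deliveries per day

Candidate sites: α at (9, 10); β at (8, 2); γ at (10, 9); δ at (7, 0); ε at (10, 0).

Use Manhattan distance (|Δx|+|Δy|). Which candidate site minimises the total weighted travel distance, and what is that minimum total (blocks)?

β, total 1910 blocks

Total weighted distance at each candidate:
  α (9, 10): total = 2080
  β (8, 2): total = 1910
  γ (10, 9): total = 2080
  δ (7, 0): total = 2200
  ε (10, 0): total = 2750
Minimum is at β with total 1910 blocks.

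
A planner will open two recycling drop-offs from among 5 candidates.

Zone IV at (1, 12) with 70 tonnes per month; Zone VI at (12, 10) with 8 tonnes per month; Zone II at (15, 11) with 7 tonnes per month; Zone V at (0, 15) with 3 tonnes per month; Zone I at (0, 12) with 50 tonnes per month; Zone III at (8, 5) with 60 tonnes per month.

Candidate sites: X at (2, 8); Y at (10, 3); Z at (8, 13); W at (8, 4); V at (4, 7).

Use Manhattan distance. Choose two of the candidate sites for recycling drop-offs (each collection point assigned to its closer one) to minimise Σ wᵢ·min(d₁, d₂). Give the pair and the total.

Evaluate every pair (each demand assigned to the nearer of the two):
  {X, W}: total = 915
  {X, Y}: total = 1080
  {Z, W}: total = 1219
  {X, V}: total = 1230
  {X, Z}: total = 1276
  {W, V}: total = 1284
  {Y, Z}: total = 1399
  {Y, V}: total = 1449
  {Z, V}: total = 1519
  {Y, W}: total = 2130
Best pair: {X, W} with total 915.

{X, W}, total 915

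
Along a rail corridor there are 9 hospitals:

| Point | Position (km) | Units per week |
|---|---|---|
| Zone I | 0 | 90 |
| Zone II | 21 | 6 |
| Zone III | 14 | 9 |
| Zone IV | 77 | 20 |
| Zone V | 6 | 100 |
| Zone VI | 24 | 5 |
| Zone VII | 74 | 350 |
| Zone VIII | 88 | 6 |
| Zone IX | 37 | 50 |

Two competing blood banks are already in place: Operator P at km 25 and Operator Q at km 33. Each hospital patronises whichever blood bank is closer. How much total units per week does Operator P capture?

The indifferent point is the midpoint (25+33)/2 = 29; hospitals left of it (closer to Operator P at 25) go to Operator P, those right go to Operator Q.
  Zone I at 0 (w=90) → Operator P
  Zone V at 6 (w=100) → Operator P
  Zone III at 14 (w=9) → Operator P
  Zone II at 21 (w=6) → Operator P
  Zone VI at 24 (w=5) → Operator P
  Zone IX at 37 (w=50) → Operator Q
  Zone VII at 74 (w=350) → Operator Q
  Zone IV at 77 (w=20) → Operator Q
  Zone VIII at 88 (w=6) → Operator Q
Operator P captures 210; Operator Q captures 426.

210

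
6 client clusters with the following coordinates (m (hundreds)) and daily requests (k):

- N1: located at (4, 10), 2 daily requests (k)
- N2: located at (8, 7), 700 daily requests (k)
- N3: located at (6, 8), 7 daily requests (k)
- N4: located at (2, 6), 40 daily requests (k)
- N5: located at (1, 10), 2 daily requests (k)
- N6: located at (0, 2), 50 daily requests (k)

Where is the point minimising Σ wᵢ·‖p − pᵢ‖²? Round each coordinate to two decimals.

(7.16, 6.66)

The minimiser of Σwᵢ‖p−pᵢ‖² is the weighted centroid p* = (Σwᵢpᵢ)/(Σwᵢ).
Σwᵢ = 801.
Σwᵢxᵢ = 2·4 + 700·8 + 7·6 + 40·2 + 2·1 + 50·0 = 5732.
Σwᵢyᵢ = 2·10 + 700·7 + 7·8 + 40·6 + 2·10 + 50·2 = 5336.
x* = 5732/801 = 7.16, y* = 5336/801 = 6.66.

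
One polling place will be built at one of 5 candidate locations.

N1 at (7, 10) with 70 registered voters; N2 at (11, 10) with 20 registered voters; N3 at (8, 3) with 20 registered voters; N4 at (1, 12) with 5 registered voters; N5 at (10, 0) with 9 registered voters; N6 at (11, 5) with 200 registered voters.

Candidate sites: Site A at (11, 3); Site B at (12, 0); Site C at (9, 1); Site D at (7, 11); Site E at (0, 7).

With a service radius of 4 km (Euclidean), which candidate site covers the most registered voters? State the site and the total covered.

Site A, covering 229

Coverage radius r = 4 km; a point is covered iff (Δx)²+(Δy)² ≤ 4² = 16.
  Site A (11, 3): covers {N3, N5, N6} → 229
  Site B (12, 0): covers {N5} → 9
  Site C (9, 1): covers {N3, N5} → 29
  Site D (7, 11): covers {N1} → 70
  Site E (0, 7): covers {none} → 0
Maximum coverage at Site A: 229 registered voters.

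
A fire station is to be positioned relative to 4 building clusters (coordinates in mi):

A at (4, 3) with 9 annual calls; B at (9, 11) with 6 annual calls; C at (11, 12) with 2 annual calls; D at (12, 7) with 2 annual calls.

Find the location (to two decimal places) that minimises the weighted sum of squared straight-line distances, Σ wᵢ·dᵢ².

(7.16, 6.89)

The minimiser of Σwᵢ‖p−pᵢ‖² is the weighted centroid p* = (Σwᵢpᵢ)/(Σwᵢ).
Σwᵢ = 19.
Σwᵢxᵢ = 9·4 + 6·9 + 2·11 + 2·12 = 136.
Σwᵢyᵢ = 9·3 + 6·11 + 2·12 + 2·7 = 131.
x* = 136/19 = 7.16, y* = 131/19 = 6.89.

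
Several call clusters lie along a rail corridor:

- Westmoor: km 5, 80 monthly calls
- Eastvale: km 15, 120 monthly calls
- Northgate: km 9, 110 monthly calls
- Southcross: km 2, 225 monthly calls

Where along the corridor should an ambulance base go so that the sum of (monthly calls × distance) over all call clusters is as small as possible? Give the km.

For a sum of weighted absolute distances on a line, the optimum is the weighted median (not the mean). Total weight W = 535; half-weight = 267.5.
Sort by position and accumulate weight:
  km 2 (Southcross, w=225) → cum 225
  km 5 (Westmoor, w=80) → cum 305  ≥ 267.5 → median here
  km 9 (Northgate, w=110) → cum 415
  km 15 (Eastvale, w=120) → cum 535
Optimal location: km 5.

x = 5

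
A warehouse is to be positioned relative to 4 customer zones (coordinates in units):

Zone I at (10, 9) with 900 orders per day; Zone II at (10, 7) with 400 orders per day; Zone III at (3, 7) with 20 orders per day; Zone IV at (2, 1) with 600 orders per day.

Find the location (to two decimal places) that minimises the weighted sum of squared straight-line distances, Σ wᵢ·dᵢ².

The minimiser of Σwᵢ‖p−pᵢ‖² is the weighted centroid p* = (Σwᵢpᵢ)/(Σwᵢ).
Σwᵢ = 1920.
Σwᵢxᵢ = 900·10 + 400·10 + 20·3 + 600·2 = 14260.
Σwᵢyᵢ = 900·9 + 400·7 + 20·7 + 600·1 = 11640.
x* = 14260/1920 = 7.43, y* = 11640/1920 = 6.06.

(7.43, 6.06)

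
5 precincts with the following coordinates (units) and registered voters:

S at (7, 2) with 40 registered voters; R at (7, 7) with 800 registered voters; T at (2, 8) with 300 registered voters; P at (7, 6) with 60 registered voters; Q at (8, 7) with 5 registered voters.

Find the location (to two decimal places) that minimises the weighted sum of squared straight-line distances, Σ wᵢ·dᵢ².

The minimiser of Σwᵢ‖p−pᵢ‖² is the weighted centroid p* = (Σwᵢpᵢ)/(Σwᵢ).
Σwᵢ = 1205.
Σwᵢxᵢ = 40·7 + 800·7 + 300·2 + 60·7 + 5·8 = 6940.
Σwᵢyᵢ = 40·2 + 800·7 + 300·8 + 60·6 + 5·7 = 8475.
x* = 6940/1205 = 5.76, y* = 8475/1205 = 7.03.

(5.76, 7.03)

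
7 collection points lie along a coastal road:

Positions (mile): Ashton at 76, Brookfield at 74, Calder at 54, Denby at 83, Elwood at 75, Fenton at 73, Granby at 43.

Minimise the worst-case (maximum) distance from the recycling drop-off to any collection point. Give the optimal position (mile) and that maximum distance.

location 63, max distance 20

The 1-center on a line is the midpoint of the two extreme points: leftmost at 43, rightmost at 83.
Optimal location = (43 + 83)/2 = 63; maximum distance = (83 − 43)/2 = 20.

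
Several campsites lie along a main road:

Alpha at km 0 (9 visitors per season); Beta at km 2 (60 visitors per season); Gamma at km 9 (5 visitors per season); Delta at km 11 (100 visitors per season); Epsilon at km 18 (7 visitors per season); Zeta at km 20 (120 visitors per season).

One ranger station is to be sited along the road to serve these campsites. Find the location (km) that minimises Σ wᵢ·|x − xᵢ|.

For a sum of weighted absolute distances on a line, the optimum is the weighted median (not the mean). Total weight W = 301; half-weight = 150.5.
Sort by position and accumulate weight:
  km 0 (Alpha, w=9) → cum 9
  km 2 (Beta, w=60) → cum 69
  km 9 (Gamma, w=5) → cum 74
  km 11 (Delta, w=100) → cum 174  ≥ 150.5 → median here
  km 18 (Epsilon, w=7) → cum 181
  km 20 (Zeta, w=120) → cum 301
Optimal location: km 11.

x = 11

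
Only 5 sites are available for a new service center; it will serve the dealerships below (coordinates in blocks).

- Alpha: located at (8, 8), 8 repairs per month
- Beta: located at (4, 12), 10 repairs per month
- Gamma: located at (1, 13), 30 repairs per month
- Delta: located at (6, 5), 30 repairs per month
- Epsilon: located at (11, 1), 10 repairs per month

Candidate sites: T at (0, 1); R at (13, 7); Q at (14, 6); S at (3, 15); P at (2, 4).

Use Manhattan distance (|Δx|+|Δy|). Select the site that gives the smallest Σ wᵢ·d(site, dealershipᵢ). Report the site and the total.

Total weighted distance at each candidate:
  T (0, 1): total = 1070
  R (13, 7): total = 1078
  Q (14, 6): total = 1174
  S (3, 15): total = 866
  P (2, 4): total = 750
Minimum is at P with total 750 blocks.

P, total 750 blocks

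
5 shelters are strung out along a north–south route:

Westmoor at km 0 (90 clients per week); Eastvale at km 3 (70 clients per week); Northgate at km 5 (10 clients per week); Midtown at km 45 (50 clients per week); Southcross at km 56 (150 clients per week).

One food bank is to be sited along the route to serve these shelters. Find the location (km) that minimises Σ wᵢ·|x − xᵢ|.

x = 45

For a sum of weighted absolute distances on a line, the optimum is the weighted median (not the mean). Total weight W = 370; half-weight = 185.
Sort by position and accumulate weight:
  km 0 (Westmoor, w=90) → cum 90
  km 3 (Eastvale, w=70) → cum 160
  km 5 (Northgate, w=10) → cum 170
  km 45 (Midtown, w=50) → cum 220  ≥ 185 → median here
  km 56 (Southcross, w=150) → cum 370
Optimal location: km 45.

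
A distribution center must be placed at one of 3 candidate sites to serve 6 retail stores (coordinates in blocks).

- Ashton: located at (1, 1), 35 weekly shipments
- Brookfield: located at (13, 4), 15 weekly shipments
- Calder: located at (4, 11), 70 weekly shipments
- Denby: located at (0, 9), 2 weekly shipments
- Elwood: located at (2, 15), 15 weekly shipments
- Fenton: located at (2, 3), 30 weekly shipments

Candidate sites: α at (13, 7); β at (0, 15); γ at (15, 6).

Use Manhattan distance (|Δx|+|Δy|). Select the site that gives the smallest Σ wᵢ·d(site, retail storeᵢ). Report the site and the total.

β, total 1907 blocks

Total weighted distance at each candidate:
  α (13, 7): total = 2350
  β (0, 15): total = 1907
  γ (15, 6): total = 2691
Minimum is at β with total 1907 blocks.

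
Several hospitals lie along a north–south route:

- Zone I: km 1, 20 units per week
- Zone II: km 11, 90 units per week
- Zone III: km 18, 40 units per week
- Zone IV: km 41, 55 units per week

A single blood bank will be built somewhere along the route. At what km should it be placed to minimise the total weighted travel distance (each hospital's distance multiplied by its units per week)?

x = 11

For a sum of weighted absolute distances on a line, the optimum is the weighted median (not the mean). Total weight W = 205; half-weight = 102.5.
Sort by position and accumulate weight:
  km 1 (Zone I, w=20) → cum 20
  km 11 (Zone II, w=90) → cum 110  ≥ 102.5 → median here
  km 18 (Zone III, w=40) → cum 150
  km 41 (Zone IV, w=55) → cum 205
Optimal location: km 11.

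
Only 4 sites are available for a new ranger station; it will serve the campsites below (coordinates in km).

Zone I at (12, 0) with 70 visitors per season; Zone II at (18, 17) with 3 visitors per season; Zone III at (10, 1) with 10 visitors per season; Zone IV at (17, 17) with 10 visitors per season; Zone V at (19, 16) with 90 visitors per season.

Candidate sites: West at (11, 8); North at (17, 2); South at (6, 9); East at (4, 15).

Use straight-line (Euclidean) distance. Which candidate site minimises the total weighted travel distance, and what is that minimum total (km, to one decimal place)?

Total weighted distance at each candidate:
  West (11, 8): total = 1795.7
  North (17, 2): total = 1915.6
  South (6, 9): total = 2354.7
  East (4, 15): total = 2869.3
Minimum is at West with total 1795.7 km.

West, total 1795.7 km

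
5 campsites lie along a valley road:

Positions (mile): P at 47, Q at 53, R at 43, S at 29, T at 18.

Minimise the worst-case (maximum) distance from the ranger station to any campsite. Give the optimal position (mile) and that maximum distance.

location 35.5, max distance 17.5

The 1-center on a line is the midpoint of the two extreme points: leftmost at 18, rightmost at 53.
Optimal location = (18 + 53)/2 = 35.5; maximum distance = (53 − 18)/2 = 17.5.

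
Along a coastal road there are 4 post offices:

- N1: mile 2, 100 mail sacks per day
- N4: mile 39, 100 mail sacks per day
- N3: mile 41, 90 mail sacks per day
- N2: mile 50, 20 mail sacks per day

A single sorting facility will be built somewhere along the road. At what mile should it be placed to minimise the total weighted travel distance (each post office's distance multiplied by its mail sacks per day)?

For a sum of weighted absolute distances on a line, the optimum is the weighted median (not the mean). Total weight W = 310; half-weight = 155.
Sort by position and accumulate weight:
  mile 2 (N1, w=100) → cum 100
  mile 39 (N4, w=100) → cum 200  ≥ 155 → median here
  mile 41 (N3, w=90) → cum 290
  mile 50 (N2, w=20) → cum 310
Optimal location: mile 39.

x = 39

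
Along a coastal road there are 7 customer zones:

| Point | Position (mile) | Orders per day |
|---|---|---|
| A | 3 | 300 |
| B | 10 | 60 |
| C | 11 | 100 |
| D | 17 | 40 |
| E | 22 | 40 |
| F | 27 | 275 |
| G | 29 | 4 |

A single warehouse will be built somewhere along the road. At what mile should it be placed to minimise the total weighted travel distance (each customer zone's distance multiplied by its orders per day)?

For a sum of weighted absolute distances on a line, the optimum is the weighted median (not the mean). Total weight W = 819; half-weight = 409.5.
Sort by position and accumulate weight:
  mile 3 (A, w=300) → cum 300
  mile 10 (B, w=60) → cum 360
  mile 11 (C, w=100) → cum 460  ≥ 409.5 → median here
  mile 17 (D, w=40) → cum 500
  mile 22 (E, w=40) → cum 540
  mile 27 (F, w=275) → cum 815
  mile 29 (G, w=4) → cum 819
Optimal location: mile 11.

x = 11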